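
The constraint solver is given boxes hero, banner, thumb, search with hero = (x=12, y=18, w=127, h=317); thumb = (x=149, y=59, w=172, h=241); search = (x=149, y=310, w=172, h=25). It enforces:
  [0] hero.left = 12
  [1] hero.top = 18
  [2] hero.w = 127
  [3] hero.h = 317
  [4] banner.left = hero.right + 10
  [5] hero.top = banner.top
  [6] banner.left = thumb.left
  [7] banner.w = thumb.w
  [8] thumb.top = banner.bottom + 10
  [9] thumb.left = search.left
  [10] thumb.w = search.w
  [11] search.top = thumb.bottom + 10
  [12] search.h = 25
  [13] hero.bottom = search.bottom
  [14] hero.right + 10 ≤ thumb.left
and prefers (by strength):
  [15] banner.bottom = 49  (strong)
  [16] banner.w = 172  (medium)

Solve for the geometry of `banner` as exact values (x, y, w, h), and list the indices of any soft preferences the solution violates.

1. banner.x = 149  [banner.left = hero.right + 10]
2. banner.y = 18  [hero.top = banner.top]
3. banner.w = 172  [banner.w = thumb.w]
4. banner.h = 31  [thumb.top = banner.bottom + 10]

banner = (x=149, y=18, w=172, h=31)
violated soft preferences: none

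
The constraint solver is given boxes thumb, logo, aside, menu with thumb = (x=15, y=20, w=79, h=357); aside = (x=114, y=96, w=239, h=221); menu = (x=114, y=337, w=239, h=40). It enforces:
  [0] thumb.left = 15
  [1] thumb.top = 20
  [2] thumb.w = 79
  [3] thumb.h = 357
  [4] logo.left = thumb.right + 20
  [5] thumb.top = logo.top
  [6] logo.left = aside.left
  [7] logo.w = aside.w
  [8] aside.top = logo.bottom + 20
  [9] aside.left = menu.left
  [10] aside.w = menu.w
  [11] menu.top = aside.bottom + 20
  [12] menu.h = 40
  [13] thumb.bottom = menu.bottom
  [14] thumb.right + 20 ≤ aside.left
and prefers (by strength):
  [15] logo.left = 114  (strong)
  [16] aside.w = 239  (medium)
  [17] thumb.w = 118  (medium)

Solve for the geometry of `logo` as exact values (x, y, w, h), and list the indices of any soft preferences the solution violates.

1. logo.x = 114  [logo.left = thumb.right + 20]
2. logo.y = 20  [thumb.top = logo.top]
3. logo.w = 239  [logo.w = aside.w]
4. logo.h = 56  [aside.top = logo.bottom + 20]

logo = (x=114, y=20, w=239, h=56)
violated soft preferences: 17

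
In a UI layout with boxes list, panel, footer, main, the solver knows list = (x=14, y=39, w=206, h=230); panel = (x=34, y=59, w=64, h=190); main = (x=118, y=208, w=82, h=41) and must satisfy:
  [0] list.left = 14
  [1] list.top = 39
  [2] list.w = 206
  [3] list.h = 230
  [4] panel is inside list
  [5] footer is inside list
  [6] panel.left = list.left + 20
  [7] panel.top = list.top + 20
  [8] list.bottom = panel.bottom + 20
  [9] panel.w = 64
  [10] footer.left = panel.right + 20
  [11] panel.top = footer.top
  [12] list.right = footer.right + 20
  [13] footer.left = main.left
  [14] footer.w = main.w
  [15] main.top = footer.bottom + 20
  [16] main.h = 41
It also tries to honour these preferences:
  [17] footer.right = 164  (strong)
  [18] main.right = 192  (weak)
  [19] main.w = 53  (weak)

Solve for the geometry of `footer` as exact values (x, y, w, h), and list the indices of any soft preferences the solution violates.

footer = (x=118, y=59, w=82, h=129)
violated soft preferences: 17, 18, 19

1. footer.x = 118  [footer.left = panel.right + 20]
2. footer.y = 59  [panel.top = footer.top]
3. footer.w = 82  [list.right = footer.right + 20]
4. footer.h = 129  [main.top = footer.bottom + 20]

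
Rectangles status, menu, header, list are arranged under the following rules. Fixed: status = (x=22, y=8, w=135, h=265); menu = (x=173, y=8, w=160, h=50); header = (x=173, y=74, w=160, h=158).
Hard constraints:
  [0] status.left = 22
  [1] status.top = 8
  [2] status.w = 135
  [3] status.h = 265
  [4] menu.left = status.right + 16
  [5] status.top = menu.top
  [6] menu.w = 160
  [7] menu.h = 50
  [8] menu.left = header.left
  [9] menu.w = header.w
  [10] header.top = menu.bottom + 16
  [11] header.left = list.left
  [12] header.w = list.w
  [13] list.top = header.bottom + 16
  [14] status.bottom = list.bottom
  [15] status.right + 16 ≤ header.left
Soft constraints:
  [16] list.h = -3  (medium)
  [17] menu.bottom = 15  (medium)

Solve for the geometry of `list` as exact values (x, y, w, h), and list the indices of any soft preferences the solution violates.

list = (x=173, y=248, w=160, h=25)
violated soft preferences: 16, 17

1. list.x = 173  [header.left = list.left]
2. list.w = 160  [header.w = list.w]
3. list.y = 248  [list.top = header.bottom + 16]
4. list.h = 25  [status.bottom = list.bottom]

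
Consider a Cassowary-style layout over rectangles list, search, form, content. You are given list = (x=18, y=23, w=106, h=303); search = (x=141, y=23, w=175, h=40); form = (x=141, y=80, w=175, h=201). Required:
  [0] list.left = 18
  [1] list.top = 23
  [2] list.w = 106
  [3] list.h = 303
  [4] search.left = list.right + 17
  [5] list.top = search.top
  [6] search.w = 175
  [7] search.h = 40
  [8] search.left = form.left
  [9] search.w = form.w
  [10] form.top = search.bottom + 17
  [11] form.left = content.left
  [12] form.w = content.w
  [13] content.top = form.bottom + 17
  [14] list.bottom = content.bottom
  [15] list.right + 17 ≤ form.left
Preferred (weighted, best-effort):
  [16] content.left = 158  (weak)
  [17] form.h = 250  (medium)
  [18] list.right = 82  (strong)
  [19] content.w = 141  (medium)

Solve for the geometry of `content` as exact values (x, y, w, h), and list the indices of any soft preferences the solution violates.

1. content.x = 141  [form.left = content.left]
2. content.w = 175  [form.w = content.w]
3. content.y = 298  [content.top = form.bottom + 17]
4. content.h = 28  [list.bottom = content.bottom]

content = (x=141, y=298, w=175, h=28)
violated soft preferences: 16, 17, 18, 19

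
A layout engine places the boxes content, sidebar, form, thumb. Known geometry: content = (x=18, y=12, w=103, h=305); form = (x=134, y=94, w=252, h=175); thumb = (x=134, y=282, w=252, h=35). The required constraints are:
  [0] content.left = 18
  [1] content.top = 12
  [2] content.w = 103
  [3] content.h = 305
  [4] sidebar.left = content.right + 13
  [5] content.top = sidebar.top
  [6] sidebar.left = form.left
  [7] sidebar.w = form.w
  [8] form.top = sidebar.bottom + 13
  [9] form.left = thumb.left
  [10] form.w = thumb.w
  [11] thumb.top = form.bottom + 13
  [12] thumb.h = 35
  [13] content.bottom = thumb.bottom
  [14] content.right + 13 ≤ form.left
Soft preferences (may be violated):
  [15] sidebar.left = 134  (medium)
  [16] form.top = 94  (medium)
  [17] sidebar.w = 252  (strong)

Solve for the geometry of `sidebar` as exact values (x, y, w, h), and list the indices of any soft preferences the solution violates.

sidebar = (x=134, y=12, w=252, h=69)
violated soft preferences: none

1. sidebar.x = 134  [sidebar.left = content.right + 13]
2. sidebar.y = 12  [content.top = sidebar.top]
3. sidebar.w = 252  [sidebar.w = form.w]
4. sidebar.h = 69  [form.top = sidebar.bottom + 13]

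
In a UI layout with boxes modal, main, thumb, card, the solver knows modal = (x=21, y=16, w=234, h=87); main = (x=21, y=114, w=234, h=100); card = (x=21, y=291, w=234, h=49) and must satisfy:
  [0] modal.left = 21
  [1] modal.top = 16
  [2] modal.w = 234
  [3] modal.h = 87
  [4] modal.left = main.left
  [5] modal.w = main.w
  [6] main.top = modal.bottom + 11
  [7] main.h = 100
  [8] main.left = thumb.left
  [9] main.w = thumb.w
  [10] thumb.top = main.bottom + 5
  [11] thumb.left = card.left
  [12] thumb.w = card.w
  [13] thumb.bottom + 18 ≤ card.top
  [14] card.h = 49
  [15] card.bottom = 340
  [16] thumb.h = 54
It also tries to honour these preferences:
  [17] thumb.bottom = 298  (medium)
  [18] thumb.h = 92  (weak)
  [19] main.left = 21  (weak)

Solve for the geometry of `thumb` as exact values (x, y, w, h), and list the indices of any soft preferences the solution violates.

thumb = (x=21, y=219, w=234, h=54)
violated soft preferences: 17, 18

1. thumb.x = 21  [main.left = thumb.left]
2. thumb.w = 234  [main.w = thumb.w]
3. thumb.y = 219  [thumb.top = main.bottom + 5]
4. thumb.h = 54  [thumb.h = 54]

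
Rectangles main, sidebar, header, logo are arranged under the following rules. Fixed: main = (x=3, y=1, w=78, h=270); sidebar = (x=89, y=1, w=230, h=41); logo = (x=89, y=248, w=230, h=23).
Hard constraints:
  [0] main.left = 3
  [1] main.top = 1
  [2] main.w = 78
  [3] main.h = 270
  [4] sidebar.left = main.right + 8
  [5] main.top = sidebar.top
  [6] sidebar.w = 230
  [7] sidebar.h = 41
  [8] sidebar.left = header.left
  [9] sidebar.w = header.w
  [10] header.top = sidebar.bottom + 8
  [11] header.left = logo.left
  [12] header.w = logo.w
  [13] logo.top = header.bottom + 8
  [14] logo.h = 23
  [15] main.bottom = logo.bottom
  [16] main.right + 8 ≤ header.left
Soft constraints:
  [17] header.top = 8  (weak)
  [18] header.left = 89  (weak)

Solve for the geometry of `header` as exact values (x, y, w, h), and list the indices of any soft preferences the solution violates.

header = (x=89, y=50, w=230, h=190)
violated soft preferences: 17

1. header.x = 89  [sidebar.left = header.left]
2. header.w = 230  [sidebar.w = header.w]
3. header.y = 50  [header.top = sidebar.bottom + 8]
4. header.h = 190  [logo.top = header.bottom + 8]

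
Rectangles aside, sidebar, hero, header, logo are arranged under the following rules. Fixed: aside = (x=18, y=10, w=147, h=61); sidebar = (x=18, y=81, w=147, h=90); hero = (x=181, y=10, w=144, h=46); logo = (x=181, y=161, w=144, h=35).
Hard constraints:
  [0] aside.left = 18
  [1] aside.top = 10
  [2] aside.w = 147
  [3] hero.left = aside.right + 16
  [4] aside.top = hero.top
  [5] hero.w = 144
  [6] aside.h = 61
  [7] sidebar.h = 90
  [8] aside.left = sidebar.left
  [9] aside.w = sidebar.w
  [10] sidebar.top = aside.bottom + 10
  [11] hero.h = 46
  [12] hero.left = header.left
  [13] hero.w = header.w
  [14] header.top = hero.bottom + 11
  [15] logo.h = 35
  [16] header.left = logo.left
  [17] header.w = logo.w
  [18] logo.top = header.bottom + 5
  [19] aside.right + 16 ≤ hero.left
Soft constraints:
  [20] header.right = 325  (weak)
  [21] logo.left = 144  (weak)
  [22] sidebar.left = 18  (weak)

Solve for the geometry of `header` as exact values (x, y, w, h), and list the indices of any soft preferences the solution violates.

1. header.x = 181  [hero.left = header.left]
2. header.w = 144  [hero.w = header.w]
3. header.y = 67  [header.top = hero.bottom + 11]
4. header.h = 89  [logo.top = header.bottom + 5]

header = (x=181, y=67, w=144, h=89)
violated soft preferences: 21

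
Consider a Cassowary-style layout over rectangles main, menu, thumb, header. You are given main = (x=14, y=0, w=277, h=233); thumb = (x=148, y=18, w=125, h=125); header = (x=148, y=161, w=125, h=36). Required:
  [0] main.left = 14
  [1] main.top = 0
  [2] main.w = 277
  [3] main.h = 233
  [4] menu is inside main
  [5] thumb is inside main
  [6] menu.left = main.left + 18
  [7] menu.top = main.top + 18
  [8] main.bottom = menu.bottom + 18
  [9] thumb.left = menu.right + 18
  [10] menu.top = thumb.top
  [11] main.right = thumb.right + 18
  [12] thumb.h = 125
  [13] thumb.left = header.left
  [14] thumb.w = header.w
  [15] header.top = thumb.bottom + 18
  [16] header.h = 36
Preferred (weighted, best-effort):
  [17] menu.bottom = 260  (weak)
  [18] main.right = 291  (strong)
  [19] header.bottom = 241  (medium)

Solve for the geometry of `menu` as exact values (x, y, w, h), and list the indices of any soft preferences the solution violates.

1. menu.x = 32  [menu.left = main.left + 18]
2. menu.y = 18  [menu.top = main.top + 18]
3. menu.h = 197  [main.bottom = menu.bottom + 18]
4. menu.w = 98  [thumb.left = menu.right + 18]

menu = (x=32, y=18, w=98, h=197)
violated soft preferences: 17, 19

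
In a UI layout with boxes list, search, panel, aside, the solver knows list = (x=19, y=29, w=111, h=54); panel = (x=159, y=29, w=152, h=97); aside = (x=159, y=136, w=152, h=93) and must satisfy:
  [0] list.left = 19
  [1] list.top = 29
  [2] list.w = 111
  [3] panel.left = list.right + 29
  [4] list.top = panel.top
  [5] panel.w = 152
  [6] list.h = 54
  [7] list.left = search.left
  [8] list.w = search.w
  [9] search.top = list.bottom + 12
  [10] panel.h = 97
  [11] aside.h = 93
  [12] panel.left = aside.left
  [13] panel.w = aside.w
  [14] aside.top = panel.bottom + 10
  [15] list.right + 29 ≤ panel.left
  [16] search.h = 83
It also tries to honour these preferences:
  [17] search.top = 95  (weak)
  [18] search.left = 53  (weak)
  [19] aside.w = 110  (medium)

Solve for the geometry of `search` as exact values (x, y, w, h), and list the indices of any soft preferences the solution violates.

1. search.x = 19  [list.left = search.left]
2. search.w = 111  [list.w = search.w]
3. search.y = 95  [search.top = list.bottom + 12]
4. search.h = 83  [search.h = 83]

search = (x=19, y=95, w=111, h=83)
violated soft preferences: 18, 19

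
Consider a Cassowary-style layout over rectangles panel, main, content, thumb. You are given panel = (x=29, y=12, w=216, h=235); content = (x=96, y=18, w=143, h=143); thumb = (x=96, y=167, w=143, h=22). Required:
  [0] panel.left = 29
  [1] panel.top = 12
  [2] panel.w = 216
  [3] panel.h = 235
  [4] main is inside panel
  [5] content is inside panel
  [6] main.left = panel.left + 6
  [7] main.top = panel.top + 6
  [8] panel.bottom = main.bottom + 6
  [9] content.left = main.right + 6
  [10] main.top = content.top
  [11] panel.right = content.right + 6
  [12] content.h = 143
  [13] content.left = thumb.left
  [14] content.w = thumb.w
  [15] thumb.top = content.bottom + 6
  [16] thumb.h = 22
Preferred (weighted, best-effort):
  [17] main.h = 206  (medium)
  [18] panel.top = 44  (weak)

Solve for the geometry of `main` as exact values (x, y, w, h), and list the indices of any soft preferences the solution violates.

1. main.x = 35  [main.left = panel.left + 6]
2. main.y = 18  [main.top = panel.top + 6]
3. main.h = 223  [panel.bottom = main.bottom + 6]
4. main.w = 55  [content.left = main.right + 6]

main = (x=35, y=18, w=55, h=223)
violated soft preferences: 17, 18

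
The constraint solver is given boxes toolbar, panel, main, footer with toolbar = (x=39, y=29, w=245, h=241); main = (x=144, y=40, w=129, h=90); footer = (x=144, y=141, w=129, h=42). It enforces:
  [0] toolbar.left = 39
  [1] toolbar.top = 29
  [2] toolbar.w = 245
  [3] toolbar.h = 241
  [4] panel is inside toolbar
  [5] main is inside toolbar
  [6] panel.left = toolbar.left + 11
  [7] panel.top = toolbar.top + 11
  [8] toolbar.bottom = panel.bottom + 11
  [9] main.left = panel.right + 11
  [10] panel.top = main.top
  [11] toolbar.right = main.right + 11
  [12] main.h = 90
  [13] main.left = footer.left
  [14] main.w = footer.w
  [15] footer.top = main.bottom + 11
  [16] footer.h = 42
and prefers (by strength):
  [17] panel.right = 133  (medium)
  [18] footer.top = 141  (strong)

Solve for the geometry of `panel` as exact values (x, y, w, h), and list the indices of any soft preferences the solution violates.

1. panel.x = 50  [panel.left = toolbar.left + 11]
2. panel.y = 40  [panel.top = toolbar.top + 11]
3. panel.h = 219  [toolbar.bottom = panel.bottom + 11]
4. panel.w = 83  [main.left = panel.right + 11]

panel = (x=50, y=40, w=83, h=219)
violated soft preferences: none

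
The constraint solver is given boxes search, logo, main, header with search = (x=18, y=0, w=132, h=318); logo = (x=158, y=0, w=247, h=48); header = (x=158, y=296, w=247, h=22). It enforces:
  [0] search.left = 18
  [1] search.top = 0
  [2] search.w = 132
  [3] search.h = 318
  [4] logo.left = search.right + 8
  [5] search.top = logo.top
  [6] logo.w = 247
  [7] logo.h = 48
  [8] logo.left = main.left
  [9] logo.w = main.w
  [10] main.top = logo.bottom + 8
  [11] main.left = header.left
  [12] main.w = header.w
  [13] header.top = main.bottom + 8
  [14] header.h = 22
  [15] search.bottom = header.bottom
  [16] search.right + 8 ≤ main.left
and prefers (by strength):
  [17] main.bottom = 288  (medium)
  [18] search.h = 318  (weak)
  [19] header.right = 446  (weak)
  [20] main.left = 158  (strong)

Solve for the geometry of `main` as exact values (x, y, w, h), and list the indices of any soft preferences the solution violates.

1. main.x = 158  [logo.left = main.left]
2. main.w = 247  [logo.w = main.w]
3. main.y = 56  [main.top = logo.bottom + 8]
4. main.h = 232  [header.top = main.bottom + 8]

main = (x=158, y=56, w=247, h=232)
violated soft preferences: 19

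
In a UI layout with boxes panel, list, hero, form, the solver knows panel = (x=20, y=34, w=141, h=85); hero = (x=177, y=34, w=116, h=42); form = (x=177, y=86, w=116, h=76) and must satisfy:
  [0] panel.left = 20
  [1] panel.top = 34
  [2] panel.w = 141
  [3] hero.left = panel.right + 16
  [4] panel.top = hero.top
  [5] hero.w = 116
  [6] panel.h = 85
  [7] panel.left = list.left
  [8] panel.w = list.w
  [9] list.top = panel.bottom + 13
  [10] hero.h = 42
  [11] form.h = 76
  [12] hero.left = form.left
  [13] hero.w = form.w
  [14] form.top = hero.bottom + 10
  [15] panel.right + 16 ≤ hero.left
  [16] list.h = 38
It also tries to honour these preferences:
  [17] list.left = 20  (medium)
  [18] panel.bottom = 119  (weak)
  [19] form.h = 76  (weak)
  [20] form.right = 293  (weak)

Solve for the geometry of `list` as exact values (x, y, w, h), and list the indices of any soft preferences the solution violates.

list = (x=20, y=132, w=141, h=38)
violated soft preferences: none

1. list.x = 20  [panel.left = list.left]
2. list.w = 141  [panel.w = list.w]
3. list.y = 132  [list.top = panel.bottom + 13]
4. list.h = 38  [list.h = 38]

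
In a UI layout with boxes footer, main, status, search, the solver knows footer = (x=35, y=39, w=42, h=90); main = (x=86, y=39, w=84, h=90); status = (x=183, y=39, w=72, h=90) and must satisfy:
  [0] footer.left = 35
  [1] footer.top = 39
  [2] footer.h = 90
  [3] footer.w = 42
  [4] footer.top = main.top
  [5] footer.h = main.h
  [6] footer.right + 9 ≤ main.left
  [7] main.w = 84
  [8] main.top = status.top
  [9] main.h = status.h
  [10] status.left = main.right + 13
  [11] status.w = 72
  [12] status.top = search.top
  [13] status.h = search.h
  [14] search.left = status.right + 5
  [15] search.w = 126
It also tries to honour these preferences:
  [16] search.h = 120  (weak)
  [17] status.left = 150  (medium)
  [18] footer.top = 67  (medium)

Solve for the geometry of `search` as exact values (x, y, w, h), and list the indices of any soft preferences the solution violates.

search = (x=260, y=39, w=126, h=90)
violated soft preferences: 16, 17, 18

1. search.y = 39  [status.top = search.top]
2. search.h = 90  [status.h = search.h]
3. search.x = 260  [search.left = status.right + 5]
4. search.w = 126  [search.w = 126]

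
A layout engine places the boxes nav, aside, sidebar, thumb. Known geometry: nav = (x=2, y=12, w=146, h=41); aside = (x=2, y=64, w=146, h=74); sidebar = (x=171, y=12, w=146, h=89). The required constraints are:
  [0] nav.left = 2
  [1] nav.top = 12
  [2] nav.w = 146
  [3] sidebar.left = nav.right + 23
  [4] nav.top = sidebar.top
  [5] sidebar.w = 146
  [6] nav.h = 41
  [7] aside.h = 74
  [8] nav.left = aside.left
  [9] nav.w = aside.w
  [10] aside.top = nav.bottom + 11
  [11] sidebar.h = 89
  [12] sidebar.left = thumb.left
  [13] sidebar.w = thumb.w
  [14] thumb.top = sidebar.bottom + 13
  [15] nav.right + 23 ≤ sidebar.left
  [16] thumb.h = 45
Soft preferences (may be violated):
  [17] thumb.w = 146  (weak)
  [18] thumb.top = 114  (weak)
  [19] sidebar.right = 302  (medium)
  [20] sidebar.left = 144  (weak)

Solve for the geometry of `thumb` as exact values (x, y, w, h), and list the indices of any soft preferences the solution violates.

1. thumb.x = 171  [sidebar.left = thumb.left]
2. thumb.w = 146  [sidebar.w = thumb.w]
3. thumb.y = 114  [thumb.top = sidebar.bottom + 13]
4. thumb.h = 45  [thumb.h = 45]

thumb = (x=171, y=114, w=146, h=45)
violated soft preferences: 19, 20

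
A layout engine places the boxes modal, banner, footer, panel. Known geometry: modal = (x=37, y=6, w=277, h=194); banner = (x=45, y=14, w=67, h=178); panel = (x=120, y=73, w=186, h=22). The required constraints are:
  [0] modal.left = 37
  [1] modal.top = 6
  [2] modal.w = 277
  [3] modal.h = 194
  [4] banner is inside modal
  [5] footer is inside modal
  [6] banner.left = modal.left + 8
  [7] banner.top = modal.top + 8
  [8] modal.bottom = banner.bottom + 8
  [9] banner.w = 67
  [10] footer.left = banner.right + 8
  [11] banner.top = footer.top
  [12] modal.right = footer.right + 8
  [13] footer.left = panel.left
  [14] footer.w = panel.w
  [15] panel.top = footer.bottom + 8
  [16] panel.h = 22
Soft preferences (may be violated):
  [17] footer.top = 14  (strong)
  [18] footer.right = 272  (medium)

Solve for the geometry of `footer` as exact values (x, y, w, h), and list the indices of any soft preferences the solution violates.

footer = (x=120, y=14, w=186, h=51)
violated soft preferences: 18

1. footer.x = 120  [footer.left = banner.right + 8]
2. footer.y = 14  [banner.top = footer.top]
3. footer.w = 186  [modal.right = footer.right + 8]
4. footer.h = 51  [panel.top = footer.bottom + 8]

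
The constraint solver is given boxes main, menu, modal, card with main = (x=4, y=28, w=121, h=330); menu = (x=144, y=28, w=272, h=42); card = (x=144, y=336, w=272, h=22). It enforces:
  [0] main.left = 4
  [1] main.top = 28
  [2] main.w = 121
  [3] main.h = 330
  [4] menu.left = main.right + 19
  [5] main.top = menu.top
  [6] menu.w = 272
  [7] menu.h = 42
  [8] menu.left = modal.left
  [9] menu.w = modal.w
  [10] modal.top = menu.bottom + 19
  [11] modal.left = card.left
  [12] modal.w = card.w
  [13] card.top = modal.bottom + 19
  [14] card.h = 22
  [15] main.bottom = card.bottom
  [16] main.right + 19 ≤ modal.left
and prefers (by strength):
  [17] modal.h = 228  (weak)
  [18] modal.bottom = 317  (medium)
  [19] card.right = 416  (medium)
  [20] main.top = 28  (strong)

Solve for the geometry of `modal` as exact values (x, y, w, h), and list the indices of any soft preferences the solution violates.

1. modal.x = 144  [menu.left = modal.left]
2. modal.w = 272  [menu.w = modal.w]
3. modal.y = 89  [modal.top = menu.bottom + 19]
4. modal.h = 228  [card.top = modal.bottom + 19]

modal = (x=144, y=89, w=272, h=228)
violated soft preferences: none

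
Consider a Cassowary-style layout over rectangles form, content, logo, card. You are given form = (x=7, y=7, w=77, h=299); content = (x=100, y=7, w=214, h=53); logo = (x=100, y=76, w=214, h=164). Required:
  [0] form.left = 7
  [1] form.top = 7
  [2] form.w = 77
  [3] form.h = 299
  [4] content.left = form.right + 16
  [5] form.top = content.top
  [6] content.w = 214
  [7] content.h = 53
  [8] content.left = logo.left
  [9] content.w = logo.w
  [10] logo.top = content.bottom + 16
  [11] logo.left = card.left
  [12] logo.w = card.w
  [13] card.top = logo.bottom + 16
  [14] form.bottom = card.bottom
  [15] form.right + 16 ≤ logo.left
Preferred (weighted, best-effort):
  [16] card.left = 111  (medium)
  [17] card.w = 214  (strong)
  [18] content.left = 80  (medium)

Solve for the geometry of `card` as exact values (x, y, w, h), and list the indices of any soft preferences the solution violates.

1. card.x = 100  [logo.left = card.left]
2. card.w = 214  [logo.w = card.w]
3. card.y = 256  [card.top = logo.bottom + 16]
4. card.h = 50  [form.bottom = card.bottom]

card = (x=100, y=256, w=214, h=50)
violated soft preferences: 16, 18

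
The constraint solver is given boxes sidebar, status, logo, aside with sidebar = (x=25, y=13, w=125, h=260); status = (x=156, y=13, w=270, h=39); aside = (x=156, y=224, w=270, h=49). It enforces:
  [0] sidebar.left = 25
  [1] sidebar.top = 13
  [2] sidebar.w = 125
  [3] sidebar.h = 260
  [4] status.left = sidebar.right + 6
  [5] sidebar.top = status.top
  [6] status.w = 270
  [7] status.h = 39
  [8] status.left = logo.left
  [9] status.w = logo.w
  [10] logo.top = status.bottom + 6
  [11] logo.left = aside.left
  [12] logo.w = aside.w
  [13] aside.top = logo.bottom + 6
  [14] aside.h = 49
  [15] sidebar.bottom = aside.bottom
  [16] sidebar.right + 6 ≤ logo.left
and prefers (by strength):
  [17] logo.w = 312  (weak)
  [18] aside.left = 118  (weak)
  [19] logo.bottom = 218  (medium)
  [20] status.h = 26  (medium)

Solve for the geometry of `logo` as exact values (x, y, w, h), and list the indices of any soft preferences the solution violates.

1. logo.x = 156  [status.left = logo.left]
2. logo.w = 270  [status.w = logo.w]
3. logo.y = 58  [logo.top = status.bottom + 6]
4. logo.h = 160  [aside.top = logo.bottom + 6]

logo = (x=156, y=58, w=270, h=160)
violated soft preferences: 17, 18, 20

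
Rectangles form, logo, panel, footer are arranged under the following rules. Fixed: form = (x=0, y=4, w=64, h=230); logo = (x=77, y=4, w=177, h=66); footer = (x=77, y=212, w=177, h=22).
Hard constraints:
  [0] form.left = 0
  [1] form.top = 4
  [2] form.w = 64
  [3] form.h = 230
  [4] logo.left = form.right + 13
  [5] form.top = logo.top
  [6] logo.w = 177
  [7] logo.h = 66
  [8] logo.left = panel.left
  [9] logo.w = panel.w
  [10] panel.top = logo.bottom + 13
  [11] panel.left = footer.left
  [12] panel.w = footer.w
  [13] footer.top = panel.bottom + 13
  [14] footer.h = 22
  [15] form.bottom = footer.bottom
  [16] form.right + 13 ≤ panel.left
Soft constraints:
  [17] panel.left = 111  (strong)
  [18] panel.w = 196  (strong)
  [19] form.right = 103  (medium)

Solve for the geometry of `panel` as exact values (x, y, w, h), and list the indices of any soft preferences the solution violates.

panel = (x=77, y=83, w=177, h=116)
violated soft preferences: 17, 18, 19

1. panel.x = 77  [logo.left = panel.left]
2. panel.w = 177  [logo.w = panel.w]
3. panel.y = 83  [panel.top = logo.bottom + 13]
4. panel.h = 116  [footer.top = panel.bottom + 13]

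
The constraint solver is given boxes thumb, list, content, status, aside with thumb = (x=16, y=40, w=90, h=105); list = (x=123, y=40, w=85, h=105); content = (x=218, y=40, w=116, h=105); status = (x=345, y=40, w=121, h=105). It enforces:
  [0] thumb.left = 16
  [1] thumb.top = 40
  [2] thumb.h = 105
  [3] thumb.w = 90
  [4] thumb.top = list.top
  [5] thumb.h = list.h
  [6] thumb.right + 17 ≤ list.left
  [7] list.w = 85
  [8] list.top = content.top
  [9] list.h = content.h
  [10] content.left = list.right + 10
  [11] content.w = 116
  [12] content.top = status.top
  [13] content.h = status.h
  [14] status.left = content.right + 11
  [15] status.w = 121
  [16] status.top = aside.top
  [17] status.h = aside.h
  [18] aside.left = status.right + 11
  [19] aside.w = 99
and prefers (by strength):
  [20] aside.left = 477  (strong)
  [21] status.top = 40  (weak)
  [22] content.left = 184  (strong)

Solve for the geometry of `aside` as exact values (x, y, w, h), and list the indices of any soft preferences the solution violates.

aside = (x=477, y=40, w=99, h=105)
violated soft preferences: 22

1. aside.y = 40  [status.top = aside.top]
2. aside.h = 105  [status.h = aside.h]
3. aside.x = 477  [aside.left = status.right + 11]
4. aside.w = 99  [aside.w = 99]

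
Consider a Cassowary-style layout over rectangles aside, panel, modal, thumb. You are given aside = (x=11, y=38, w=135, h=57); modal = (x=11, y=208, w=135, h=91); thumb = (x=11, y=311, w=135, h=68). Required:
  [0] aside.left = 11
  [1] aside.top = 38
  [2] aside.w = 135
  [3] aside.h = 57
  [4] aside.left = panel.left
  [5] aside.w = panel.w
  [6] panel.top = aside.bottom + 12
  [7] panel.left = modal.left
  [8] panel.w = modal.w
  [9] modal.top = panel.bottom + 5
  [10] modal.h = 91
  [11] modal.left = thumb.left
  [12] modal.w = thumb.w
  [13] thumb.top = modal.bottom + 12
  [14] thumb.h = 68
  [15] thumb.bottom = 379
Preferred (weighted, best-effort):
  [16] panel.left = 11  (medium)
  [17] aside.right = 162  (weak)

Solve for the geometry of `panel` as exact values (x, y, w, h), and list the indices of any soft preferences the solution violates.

panel = (x=11, y=107, w=135, h=96)
violated soft preferences: 17

1. panel.x = 11  [aside.left = panel.left]
2. panel.w = 135  [aside.w = panel.w]
3. panel.y = 107  [panel.top = aside.bottom + 12]
4. panel.h = 96  [modal.top = panel.bottom + 5]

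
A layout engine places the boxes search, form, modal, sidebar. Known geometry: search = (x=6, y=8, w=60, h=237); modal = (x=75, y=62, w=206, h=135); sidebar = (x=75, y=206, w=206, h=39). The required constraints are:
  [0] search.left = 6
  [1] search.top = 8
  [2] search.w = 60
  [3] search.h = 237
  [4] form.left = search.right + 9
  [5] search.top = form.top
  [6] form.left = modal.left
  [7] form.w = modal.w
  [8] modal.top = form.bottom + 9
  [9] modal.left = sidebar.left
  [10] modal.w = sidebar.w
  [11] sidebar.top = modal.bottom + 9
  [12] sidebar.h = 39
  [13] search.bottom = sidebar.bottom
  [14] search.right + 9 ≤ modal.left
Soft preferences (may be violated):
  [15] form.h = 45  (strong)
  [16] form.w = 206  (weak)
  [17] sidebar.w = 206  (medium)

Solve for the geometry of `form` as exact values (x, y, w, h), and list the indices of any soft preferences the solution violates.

form = (x=75, y=8, w=206, h=45)
violated soft preferences: none

1. form.x = 75  [form.left = search.right + 9]
2. form.y = 8  [search.top = form.top]
3. form.w = 206  [form.w = modal.w]
4. form.h = 45  [modal.top = form.bottom + 9]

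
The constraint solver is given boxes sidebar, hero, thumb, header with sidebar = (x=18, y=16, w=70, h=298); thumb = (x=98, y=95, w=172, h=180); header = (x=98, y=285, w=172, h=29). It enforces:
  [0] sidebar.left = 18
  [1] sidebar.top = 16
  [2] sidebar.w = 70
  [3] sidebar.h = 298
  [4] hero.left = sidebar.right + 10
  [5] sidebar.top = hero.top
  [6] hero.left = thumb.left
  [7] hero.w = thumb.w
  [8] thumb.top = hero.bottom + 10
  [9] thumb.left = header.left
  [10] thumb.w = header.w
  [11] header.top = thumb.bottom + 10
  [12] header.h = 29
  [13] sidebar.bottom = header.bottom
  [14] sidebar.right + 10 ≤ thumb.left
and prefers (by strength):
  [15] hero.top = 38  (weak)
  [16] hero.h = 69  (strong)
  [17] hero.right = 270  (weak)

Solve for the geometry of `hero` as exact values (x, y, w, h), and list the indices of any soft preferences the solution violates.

hero = (x=98, y=16, w=172, h=69)
violated soft preferences: 15

1. hero.x = 98  [hero.left = sidebar.right + 10]
2. hero.y = 16  [sidebar.top = hero.top]
3. hero.w = 172  [hero.w = thumb.w]
4. hero.h = 69  [thumb.top = hero.bottom + 10]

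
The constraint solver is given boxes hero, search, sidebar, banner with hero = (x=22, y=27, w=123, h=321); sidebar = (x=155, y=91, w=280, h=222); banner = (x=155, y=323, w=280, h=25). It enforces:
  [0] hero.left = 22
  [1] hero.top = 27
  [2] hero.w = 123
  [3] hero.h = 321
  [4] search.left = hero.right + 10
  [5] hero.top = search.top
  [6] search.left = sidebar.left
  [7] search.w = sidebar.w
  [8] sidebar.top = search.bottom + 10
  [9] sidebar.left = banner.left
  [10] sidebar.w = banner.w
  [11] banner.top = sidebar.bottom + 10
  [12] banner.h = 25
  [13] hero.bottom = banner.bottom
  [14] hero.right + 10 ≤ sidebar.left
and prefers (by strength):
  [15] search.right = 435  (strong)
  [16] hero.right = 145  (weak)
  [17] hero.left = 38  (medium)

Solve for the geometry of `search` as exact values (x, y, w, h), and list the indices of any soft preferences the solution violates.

search = (x=155, y=27, w=280, h=54)
violated soft preferences: 17

1. search.x = 155  [search.left = hero.right + 10]
2. search.y = 27  [hero.top = search.top]
3. search.w = 280  [search.w = sidebar.w]
4. search.h = 54  [sidebar.top = search.bottom + 10]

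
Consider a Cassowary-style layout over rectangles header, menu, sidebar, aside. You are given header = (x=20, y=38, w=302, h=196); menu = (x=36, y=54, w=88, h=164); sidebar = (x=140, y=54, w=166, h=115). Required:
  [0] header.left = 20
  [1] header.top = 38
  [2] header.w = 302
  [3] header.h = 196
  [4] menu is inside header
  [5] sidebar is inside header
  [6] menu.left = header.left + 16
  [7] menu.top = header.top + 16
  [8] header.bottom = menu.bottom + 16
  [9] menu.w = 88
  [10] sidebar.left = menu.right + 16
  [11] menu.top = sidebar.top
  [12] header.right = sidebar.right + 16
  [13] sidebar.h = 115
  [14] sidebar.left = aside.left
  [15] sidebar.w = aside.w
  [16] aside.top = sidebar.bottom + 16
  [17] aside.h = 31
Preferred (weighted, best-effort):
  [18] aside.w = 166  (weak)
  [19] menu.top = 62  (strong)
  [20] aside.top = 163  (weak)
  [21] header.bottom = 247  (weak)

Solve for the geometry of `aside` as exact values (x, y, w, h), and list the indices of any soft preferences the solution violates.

aside = (x=140, y=185, w=166, h=31)
violated soft preferences: 19, 20, 21

1. aside.x = 140  [sidebar.left = aside.left]
2. aside.w = 166  [sidebar.w = aside.w]
3. aside.y = 185  [aside.top = sidebar.bottom + 16]
4. aside.h = 31  [aside.h = 31]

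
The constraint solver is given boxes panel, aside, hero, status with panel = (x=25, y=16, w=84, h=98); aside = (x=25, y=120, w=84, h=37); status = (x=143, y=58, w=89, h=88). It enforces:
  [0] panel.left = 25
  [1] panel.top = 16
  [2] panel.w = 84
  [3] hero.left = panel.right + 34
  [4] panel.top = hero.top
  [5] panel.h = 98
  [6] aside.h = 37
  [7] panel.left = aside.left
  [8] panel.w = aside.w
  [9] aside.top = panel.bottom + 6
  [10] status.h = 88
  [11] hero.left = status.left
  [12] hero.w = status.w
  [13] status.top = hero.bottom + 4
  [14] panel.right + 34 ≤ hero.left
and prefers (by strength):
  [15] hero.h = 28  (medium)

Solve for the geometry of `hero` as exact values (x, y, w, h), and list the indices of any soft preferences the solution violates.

1. hero.x = 143  [hero.left = panel.right + 34]
2. hero.y = 16  [panel.top = hero.top]
3. hero.w = 89  [hero.w = status.w]
4. hero.h = 38  [status.top = hero.bottom + 4]

hero = (x=143, y=16, w=89, h=38)
violated soft preferences: 15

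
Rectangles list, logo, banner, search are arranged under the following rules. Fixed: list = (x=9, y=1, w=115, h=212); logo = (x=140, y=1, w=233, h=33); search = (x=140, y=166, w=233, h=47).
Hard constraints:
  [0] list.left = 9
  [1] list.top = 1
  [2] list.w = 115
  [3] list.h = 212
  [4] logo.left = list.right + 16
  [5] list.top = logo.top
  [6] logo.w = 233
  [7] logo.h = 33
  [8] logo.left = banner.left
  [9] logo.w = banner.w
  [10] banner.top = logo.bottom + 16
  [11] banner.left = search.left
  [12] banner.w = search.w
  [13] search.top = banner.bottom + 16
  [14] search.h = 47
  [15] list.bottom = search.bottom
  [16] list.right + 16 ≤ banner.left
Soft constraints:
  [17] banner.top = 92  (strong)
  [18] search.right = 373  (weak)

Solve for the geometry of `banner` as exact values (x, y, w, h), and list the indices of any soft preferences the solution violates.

1. banner.x = 140  [logo.left = banner.left]
2. banner.w = 233  [logo.w = banner.w]
3. banner.y = 50  [banner.top = logo.bottom + 16]
4. banner.h = 100  [search.top = banner.bottom + 16]

banner = (x=140, y=50, w=233, h=100)
violated soft preferences: 17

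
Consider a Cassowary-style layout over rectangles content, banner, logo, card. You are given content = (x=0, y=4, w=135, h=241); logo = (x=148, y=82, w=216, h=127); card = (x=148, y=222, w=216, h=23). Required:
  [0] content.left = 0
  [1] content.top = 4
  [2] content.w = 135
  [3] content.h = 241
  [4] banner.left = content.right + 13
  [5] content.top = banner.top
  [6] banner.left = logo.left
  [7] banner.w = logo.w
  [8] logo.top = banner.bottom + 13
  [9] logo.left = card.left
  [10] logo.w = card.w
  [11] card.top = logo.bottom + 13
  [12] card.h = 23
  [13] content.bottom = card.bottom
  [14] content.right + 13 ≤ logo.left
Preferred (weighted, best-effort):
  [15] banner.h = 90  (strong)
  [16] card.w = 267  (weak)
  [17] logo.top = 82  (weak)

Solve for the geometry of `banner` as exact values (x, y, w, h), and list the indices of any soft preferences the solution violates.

banner = (x=148, y=4, w=216, h=65)
violated soft preferences: 15, 16

1. banner.x = 148  [banner.left = content.right + 13]
2. banner.y = 4  [content.top = banner.top]
3. banner.w = 216  [banner.w = logo.w]
4. banner.h = 65  [logo.top = banner.bottom + 13]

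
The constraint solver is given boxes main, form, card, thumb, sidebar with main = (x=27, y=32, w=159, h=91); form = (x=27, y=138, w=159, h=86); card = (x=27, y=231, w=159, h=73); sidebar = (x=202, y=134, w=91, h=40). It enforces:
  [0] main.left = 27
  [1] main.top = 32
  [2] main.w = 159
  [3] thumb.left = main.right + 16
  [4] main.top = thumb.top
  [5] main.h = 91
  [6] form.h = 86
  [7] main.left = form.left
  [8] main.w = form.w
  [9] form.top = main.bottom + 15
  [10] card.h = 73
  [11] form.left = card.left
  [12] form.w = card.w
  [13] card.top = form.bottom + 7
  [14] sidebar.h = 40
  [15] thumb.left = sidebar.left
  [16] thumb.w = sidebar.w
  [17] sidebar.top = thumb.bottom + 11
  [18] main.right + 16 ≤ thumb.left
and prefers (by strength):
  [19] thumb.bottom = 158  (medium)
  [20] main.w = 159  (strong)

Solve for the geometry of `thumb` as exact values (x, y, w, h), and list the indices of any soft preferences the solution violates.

1. thumb.x = 202  [thumb.left = main.right + 16]
2. thumb.y = 32  [main.top = thumb.top]
3. thumb.w = 91  [thumb.w = sidebar.w]
4. thumb.h = 91  [sidebar.top = thumb.bottom + 11]

thumb = (x=202, y=32, w=91, h=91)
violated soft preferences: 19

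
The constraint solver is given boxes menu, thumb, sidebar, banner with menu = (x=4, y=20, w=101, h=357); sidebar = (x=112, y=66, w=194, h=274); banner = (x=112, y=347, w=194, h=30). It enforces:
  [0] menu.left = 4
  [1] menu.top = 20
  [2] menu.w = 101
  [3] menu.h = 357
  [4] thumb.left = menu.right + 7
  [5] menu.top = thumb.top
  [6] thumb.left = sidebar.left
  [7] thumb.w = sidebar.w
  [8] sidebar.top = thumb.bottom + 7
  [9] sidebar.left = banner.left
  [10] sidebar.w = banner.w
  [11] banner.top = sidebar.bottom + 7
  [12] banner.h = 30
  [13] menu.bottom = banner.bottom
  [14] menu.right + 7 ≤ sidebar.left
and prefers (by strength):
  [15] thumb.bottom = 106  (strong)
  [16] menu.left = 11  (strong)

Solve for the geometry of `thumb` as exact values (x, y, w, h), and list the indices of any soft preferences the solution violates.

1. thumb.x = 112  [thumb.left = menu.right + 7]
2. thumb.y = 20  [menu.top = thumb.top]
3. thumb.w = 194  [thumb.w = sidebar.w]
4. thumb.h = 39  [sidebar.top = thumb.bottom + 7]

thumb = (x=112, y=20, w=194, h=39)
violated soft preferences: 15, 16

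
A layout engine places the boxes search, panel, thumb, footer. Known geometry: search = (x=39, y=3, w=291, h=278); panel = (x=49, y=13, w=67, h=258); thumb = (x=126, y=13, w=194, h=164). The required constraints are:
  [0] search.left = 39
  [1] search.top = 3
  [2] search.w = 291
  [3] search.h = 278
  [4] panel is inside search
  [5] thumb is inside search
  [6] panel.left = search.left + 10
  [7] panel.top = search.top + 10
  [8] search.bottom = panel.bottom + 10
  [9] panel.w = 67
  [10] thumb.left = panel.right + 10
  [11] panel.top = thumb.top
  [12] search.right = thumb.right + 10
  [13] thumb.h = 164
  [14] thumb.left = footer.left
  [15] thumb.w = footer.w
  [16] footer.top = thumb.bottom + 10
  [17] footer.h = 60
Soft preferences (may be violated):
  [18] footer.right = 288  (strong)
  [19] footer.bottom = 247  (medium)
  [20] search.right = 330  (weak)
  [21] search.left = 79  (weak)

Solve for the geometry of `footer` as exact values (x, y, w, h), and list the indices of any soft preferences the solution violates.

footer = (x=126, y=187, w=194, h=60)
violated soft preferences: 18, 21

1. footer.x = 126  [thumb.left = footer.left]
2. footer.w = 194  [thumb.w = footer.w]
3. footer.y = 187  [footer.top = thumb.bottom + 10]
4. footer.h = 60  [footer.h = 60]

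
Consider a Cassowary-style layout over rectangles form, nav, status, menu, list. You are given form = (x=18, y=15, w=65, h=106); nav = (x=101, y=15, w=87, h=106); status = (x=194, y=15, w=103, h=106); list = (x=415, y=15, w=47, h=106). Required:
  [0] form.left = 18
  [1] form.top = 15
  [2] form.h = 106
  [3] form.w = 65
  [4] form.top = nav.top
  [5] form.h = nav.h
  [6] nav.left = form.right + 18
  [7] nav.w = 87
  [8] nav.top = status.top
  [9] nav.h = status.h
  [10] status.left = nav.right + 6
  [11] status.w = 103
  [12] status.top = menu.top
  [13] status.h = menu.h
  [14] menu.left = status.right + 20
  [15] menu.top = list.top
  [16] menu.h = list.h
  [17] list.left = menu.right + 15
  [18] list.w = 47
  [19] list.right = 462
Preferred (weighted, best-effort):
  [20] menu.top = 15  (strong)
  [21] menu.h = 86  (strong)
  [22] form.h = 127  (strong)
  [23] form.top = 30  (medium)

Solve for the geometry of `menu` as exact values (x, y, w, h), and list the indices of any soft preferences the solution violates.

1. menu.y = 15  [status.top = menu.top]
2. menu.h = 106  [status.h = menu.h]
3. menu.x = 317  [menu.left = status.right + 20]
4. menu.w = 83  [list.left = menu.right + 15]

menu = (x=317, y=15, w=83, h=106)
violated soft preferences: 21, 22, 23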